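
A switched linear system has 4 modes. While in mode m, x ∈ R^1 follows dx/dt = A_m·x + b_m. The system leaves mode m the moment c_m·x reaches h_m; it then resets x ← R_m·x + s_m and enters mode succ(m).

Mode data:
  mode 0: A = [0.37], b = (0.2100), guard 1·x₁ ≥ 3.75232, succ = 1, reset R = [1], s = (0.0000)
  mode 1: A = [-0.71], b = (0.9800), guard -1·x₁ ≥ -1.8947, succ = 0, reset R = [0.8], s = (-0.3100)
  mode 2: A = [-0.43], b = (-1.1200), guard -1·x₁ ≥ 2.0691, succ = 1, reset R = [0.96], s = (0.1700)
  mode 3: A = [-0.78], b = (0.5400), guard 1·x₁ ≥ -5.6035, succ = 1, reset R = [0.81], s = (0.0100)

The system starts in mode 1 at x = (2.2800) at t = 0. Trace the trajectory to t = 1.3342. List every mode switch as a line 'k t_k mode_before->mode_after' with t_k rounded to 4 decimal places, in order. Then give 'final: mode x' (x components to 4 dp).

Mode 1: guard c·x = -1.8947 hit at Δt = 0.7874 (t = 0.7874), x⁻ = (1.8947) → reset → x⁺ = (1.2058), jump to mode 0
Mode 0: flow for 0.5468 to horizon, guard not reached → x = (1.6034)

1 0.7874 1->0
final: 0 1.6034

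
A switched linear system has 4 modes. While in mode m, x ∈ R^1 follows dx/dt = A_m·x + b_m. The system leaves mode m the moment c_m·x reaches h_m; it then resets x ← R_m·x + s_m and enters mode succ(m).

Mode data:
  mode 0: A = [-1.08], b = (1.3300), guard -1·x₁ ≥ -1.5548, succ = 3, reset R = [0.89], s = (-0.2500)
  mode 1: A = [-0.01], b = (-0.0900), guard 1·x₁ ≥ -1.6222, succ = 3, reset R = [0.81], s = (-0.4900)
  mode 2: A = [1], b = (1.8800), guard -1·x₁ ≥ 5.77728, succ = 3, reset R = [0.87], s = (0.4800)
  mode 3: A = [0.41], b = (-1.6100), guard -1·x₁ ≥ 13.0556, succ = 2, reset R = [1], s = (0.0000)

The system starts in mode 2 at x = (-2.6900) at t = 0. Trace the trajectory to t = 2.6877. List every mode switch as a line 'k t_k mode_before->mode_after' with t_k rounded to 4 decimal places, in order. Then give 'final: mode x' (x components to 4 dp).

1 1.5710 2->3
final: 3 -9.4663

Mode 2: guard c·x = 5.7773 hit at Δt = 1.5710 (t = 1.5710), x⁻ = (-5.7773) → reset → x⁺ = (-4.5462), jump to mode 3
Mode 3: flow for 1.1167 to horizon, guard not reached → x = (-9.4663)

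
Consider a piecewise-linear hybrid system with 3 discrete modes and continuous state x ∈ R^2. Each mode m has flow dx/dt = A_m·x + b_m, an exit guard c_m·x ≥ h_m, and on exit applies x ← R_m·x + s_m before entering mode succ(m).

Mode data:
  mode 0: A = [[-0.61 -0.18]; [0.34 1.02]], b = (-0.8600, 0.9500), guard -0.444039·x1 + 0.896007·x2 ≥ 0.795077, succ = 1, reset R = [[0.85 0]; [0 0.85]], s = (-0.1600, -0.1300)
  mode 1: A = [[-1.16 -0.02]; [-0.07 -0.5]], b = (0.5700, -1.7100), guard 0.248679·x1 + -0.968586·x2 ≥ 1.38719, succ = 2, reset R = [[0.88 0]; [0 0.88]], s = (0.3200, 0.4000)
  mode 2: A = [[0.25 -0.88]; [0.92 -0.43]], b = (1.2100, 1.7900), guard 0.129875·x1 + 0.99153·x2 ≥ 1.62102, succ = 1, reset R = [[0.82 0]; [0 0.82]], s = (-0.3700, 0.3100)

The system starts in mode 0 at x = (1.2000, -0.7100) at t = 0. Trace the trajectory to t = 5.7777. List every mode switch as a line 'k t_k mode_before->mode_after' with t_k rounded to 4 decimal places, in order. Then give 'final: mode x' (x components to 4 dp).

1 1.4916 0->1
2 2.7624 1->2
3 3.5749 2->1
4 5.1927 1->2
final: 2 1.6497 0.9808

Mode 0: guard c·x = 0.7951 hit at Δt = 1.4916 (t = 1.4916), x⁻ = (-0.3582, 0.7098) → reset → x⁺ = (-0.4645, 0.4733), jump to mode 1
Mode 1: guard c·x = 1.3872 hit at Δt = 1.2708 (t = 2.7624), x⁻ = (0.2824, -1.3597) → reset → x⁺ = (0.5685, -0.7965), jump to mode 2
Mode 2: guard c·x = 1.6210 hit at Δt = 0.8125 (t = 3.5749), x⁻ = (1.5632, 1.4301) → reset → x⁺ = (0.9118, 1.4827), jump to mode 1
Mode 1: guard c·x = 1.3872 hit at Δt = 1.6178 (t = 5.1927), x⁻ = (0.5628, -1.2877) → reset → x⁺ = (0.8153, -0.7332), jump to mode 2
Mode 2: flow for 0.5850 to horizon, guard not reached → x = (1.6497, 0.9808)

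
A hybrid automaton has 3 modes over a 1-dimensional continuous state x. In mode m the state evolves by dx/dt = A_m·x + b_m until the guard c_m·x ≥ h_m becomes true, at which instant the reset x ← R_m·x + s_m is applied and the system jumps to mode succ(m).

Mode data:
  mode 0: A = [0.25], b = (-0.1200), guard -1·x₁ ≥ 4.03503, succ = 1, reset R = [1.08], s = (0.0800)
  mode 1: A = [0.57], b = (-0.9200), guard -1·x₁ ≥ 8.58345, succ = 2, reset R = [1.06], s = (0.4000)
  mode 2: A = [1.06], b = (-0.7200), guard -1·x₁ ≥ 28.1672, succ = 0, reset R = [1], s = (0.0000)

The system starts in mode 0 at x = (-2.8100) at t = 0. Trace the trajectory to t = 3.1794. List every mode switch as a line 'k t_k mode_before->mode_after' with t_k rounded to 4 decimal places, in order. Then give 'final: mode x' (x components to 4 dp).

Mode 0: guard c·x = 4.0350 hit at Δt = 1.2661 (t = 1.2661), x⁻ = (-4.0350) → reset → x⁺ = (-4.2778), jump to mode 1
Mode 1: guard c·x = 8.5834 hit at Δt = 0.9624 (t = 2.2285), x⁻ = (-8.5834) → reset → x⁺ = (-8.6985), jump to mode 2
Mode 2: flow for 0.9509 to horizon, guard not reached → x = (-25.0156)

1 1.2661 0->1
2 2.2285 1->2
final: 2 -25.0156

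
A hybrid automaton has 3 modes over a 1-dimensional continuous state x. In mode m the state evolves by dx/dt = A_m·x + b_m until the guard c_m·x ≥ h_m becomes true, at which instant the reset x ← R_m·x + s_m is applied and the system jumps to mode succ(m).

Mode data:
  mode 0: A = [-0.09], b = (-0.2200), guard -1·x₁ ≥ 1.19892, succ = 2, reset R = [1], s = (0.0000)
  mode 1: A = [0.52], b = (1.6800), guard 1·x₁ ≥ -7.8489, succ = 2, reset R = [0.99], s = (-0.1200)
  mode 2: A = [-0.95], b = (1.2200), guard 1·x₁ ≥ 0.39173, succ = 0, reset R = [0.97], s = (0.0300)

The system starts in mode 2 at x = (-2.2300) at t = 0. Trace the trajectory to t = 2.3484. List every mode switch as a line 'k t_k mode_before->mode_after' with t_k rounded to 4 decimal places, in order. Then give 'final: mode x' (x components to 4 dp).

1 1.4427 2->0
final: 0 0.1865

Mode 2: guard c·x = 0.3917 hit at Δt = 1.4427 (t = 1.4427), x⁻ = (0.3917) → reset → x⁺ = (0.4100), jump to mode 0
Mode 0: flow for 0.9057 to horizon, guard not reached → x = (0.1865)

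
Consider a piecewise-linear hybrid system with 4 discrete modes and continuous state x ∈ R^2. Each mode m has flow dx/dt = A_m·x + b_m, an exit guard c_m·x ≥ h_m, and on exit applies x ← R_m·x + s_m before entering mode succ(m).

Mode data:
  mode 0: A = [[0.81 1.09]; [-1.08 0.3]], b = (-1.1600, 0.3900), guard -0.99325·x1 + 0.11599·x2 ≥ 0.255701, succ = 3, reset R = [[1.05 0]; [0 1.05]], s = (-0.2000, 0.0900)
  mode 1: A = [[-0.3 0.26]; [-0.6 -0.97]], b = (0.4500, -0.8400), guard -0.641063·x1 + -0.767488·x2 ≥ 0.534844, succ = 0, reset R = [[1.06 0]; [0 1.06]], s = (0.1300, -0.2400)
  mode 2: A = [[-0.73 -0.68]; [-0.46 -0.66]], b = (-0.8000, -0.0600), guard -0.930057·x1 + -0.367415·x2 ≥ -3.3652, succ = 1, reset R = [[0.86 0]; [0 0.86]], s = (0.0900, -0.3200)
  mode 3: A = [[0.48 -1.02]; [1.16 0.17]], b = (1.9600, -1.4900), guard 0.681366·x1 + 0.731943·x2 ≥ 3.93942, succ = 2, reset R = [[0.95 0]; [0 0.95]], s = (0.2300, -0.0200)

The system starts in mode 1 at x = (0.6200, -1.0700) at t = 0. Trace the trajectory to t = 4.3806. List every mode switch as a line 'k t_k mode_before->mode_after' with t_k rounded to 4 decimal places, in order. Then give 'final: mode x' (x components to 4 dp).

Mode 1: guard c·x = 0.5348 hit at Δt = 1.2129 (t = 1.2129), x⁻ = (0.5858, -1.1862) → reset → x⁺ = (0.7510, -1.4974), jump to mode 0
Mode 0: guard c·x = 0.2557 hit at Δt = 0.4347 (t = 1.6476), x⁻ = (-0.4475, -1.6278) → reset → x⁺ = (-0.6699, -1.6192), jump to mode 3
Mode 3: guard c·x = 3.9394 hit at Δt = 1.3352 (t = 2.9828), x⁻ = (6.0252, -0.2267) → reset → x⁺ = (5.9540, -0.2354), jump to mode 2
Mode 2: guard c·x = -3.3652 hit at Δt = 0.4853 (t = 3.4681), x⁻ = (4.0638, -1.1278) → reset → x⁺ = (3.5849, -1.2899), jump to mode 1
Mode 1: flow for 0.9125 to horizon, guard not reached → x = (2.7023, -2.1583)

1 1.2129 1->0
2 1.6476 0->3
3 2.9828 3->2
4 3.4681 2->1
final: 1 2.7023 -2.1583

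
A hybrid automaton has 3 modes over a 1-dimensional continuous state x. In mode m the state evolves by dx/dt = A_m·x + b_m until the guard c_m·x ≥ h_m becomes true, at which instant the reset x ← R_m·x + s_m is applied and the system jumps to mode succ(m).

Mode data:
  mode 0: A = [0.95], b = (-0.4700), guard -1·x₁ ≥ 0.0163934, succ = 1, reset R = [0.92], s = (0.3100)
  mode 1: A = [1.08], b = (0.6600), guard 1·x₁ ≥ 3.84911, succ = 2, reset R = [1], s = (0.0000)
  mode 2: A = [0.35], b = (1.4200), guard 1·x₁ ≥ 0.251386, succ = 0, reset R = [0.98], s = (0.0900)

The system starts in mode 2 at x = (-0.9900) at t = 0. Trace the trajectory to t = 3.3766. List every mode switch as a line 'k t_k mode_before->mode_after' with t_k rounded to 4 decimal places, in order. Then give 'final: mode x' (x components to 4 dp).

Mode 2: guard c·x = 0.2514 hit at Δt = 0.9710 (t = 0.9710), x⁻ = (0.2514) → reset → x⁺ = (0.3364), jump to mode 0
Mode 0: guard c·x = 0.0164 hit at Δt = 1.2333 (t = 2.2043), x⁻ = (-0.0164) → reset → x⁺ = (0.2949), jump to mode 1
Mode 1: flow for 1.1723 to horizon, guard not reached → x = (2.6025)

1 0.9710 2->0
2 2.2043 0->1
final: 1 2.6025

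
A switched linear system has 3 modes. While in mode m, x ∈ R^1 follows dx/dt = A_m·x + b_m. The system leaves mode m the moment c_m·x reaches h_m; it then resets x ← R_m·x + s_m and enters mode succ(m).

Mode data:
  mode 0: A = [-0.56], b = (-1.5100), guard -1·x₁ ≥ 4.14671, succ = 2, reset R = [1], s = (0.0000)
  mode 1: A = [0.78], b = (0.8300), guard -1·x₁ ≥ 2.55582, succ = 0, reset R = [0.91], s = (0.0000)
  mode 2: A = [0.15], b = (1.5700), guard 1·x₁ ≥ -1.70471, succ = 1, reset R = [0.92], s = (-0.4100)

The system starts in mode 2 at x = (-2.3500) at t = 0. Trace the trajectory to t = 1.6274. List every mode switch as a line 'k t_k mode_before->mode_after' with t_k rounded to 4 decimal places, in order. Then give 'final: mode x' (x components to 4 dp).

Mode 2: guard c·x = -1.7047 hit at Δt = 0.5100 (t = 0.5100), x⁻ = (-1.7047) → reset → x⁺ = (-1.9783), jump to mode 1
Mode 1: guard c·x = 2.5558 hit at Δt = 0.6277 (t = 1.1377), x⁻ = (-2.5558) → reset → x⁺ = (-2.3258), jump to mode 0
Mode 0: flow for 0.4897 to horizon, guard not reached → x = (-2.4147)

1 0.5100 2->1
2 1.1377 1->0
final: 0 -2.4147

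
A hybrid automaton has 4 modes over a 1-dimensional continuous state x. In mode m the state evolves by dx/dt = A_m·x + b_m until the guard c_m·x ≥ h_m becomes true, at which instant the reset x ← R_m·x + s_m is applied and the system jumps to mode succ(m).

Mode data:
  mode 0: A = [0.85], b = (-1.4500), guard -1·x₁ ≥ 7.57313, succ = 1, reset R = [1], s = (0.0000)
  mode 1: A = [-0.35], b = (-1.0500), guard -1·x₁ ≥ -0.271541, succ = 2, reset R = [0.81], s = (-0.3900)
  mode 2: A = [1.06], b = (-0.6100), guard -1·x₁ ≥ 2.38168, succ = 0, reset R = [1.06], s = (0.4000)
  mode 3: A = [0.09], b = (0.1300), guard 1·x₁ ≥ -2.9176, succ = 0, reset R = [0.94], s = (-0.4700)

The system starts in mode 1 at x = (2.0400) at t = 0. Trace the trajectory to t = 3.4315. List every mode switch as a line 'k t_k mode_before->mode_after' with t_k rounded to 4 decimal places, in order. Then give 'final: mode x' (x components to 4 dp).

Mode 1: guard c·x = -0.2715 hit at Δt = 1.2347 (t = 1.2347), x⁻ = (0.2715) → reset → x⁺ = (-0.1701), jump to mode 2
Mode 2: guard c·x = 2.3817 hit at Δt = 1.2999 (t = 2.5346), x⁻ = (-2.3817) → reset → x⁺ = (-2.1246), jump to mode 0
Mode 0: flow for 0.8969 to horizon, guard not reached → x = (-6.5041)

1 1.2347 1->2
2 2.5346 2->0
final: 0 -6.5041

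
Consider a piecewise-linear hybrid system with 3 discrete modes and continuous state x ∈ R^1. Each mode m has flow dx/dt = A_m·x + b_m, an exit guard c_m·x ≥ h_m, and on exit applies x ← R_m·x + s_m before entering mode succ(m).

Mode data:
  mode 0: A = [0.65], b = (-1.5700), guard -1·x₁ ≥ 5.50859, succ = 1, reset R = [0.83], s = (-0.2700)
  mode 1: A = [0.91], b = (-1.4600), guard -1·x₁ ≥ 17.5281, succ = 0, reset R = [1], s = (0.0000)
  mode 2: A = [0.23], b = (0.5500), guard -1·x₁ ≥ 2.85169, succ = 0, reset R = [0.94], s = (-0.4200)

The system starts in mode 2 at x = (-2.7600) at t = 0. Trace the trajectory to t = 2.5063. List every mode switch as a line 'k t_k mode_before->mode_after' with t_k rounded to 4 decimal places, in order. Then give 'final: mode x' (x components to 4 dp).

1 0.9656 2->0
2 1.5229 0->1
final: 1 -14.1704

Mode 2: guard c·x = 2.8517 hit at Δt = 0.9656 (t = 0.9656), x⁻ = (-2.8517) → reset → x⁺ = (-3.1006), jump to mode 0
Mode 0: guard c·x = 5.5086 hit at Δt = 0.5573 (t = 1.5229), x⁻ = (-5.5086) → reset → x⁺ = (-4.8421), jump to mode 1
Mode 1: flow for 0.9834 to horizon, guard not reached → x = (-14.1704)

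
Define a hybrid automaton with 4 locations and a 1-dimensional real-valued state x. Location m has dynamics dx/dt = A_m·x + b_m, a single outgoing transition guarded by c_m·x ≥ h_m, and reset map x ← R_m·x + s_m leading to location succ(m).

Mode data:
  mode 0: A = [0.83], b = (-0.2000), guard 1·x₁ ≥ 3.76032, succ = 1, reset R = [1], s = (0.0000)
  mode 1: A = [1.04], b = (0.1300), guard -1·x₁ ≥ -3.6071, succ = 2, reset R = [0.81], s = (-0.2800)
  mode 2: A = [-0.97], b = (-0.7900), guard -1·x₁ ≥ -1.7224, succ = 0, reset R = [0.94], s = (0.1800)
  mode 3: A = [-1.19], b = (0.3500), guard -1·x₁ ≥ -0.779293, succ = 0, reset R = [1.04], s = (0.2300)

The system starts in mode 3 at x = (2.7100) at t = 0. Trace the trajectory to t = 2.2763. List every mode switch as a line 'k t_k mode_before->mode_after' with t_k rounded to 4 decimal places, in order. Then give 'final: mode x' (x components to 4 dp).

Mode 3: guard c·x = -0.7793 hit at Δt = 1.3490 (t = 1.3490), x⁻ = (0.7793) → reset → x⁺ = (1.0405), jump to mode 0
Mode 0: flow for 0.9273 to horizon, guard not reached → x = (1.9671)

1 1.3490 3->0
final: 0 1.9671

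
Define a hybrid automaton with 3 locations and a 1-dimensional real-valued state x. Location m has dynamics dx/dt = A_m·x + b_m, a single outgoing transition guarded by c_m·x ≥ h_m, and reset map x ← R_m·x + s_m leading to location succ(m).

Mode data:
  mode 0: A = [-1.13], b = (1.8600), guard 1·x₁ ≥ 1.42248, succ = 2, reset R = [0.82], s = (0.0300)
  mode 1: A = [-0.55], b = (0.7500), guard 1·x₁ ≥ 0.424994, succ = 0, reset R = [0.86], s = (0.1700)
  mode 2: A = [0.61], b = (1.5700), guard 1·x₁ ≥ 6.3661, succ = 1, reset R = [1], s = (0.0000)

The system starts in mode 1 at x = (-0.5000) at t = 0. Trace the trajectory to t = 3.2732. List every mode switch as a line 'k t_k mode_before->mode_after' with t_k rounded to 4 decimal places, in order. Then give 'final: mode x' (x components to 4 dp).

Mode 1: guard c·x = 0.4250 hit at Δt = 1.2470 (t = 1.2470), x⁻ = (0.4250) → reset → x⁺ = (0.5355), jump to mode 0
Mode 0: guard c·x = 1.4225 hit at Δt = 1.4186 (t = 2.6656), x⁻ = (1.4225) → reset → x⁺ = (1.1964), jump to mode 2
Mode 2: flow for 0.6076 to horizon, guard not reached → x = (2.8880)

1 1.2470 1->0
2 2.6656 0->2
final: 2 2.8880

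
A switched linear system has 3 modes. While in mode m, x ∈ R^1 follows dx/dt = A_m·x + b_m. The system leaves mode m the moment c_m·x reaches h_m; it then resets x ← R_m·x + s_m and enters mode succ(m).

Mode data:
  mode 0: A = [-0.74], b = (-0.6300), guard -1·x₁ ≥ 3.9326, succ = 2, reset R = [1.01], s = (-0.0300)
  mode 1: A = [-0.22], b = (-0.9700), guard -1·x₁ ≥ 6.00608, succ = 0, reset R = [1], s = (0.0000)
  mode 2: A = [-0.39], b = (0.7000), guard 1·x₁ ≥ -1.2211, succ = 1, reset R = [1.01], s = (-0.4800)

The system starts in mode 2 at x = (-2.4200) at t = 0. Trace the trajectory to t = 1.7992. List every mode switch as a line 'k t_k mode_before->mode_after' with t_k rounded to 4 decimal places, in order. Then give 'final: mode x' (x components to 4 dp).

1 0.8582 2->1
final: 1 -2.2174

Mode 2: guard c·x = -1.2211 hit at Δt = 0.8582 (t = 0.8582), x⁻ = (-1.2211) → reset → x⁺ = (-1.7133), jump to mode 1
Mode 1: flow for 0.9410 to horizon, guard not reached → x = (-2.2174)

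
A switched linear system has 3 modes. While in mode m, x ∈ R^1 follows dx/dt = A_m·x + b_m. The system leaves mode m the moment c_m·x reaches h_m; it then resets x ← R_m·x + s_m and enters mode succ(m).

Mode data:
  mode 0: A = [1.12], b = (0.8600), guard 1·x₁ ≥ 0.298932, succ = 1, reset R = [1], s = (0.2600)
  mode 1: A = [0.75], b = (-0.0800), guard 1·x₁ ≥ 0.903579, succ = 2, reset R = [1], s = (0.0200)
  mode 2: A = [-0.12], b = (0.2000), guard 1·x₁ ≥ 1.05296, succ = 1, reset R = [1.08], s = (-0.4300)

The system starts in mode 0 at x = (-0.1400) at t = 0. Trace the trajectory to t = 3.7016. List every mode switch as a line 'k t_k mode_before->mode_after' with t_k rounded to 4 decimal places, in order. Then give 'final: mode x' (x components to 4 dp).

Mode 0: guard c·x = 0.2989 hit at Δt = 0.4733 (t = 0.4733), x⁻ = (0.2989) → reset → x⁺ = (0.5589), jump to mode 1
Mode 1: guard c·x = 0.9036 hit at Δt = 0.7553 (t = 1.2286), x⁻ = (0.9036) → reset → x⁺ = (0.9236), jump to mode 2
Mode 2: guard c·x = 1.0530 hit at Δt = 1.5941 (t = 2.8227), x⁻ = (1.0530) → reset → x⁺ = (0.7072), jump to mode 1
Mode 1: guard c·x = 0.9036 hit at Δt = 0.3772 (t = 3.2000), x⁻ = (0.9036) → reset → x⁺ = (0.9236), jump to mode 2
Mode 2: flow for 0.5016 to horizon, guard not reached → x = (0.9670)

1 0.4733 0->1
2 1.2286 1->2
3 2.8227 2->1
4 3.2000 1->2
final: 2 0.9670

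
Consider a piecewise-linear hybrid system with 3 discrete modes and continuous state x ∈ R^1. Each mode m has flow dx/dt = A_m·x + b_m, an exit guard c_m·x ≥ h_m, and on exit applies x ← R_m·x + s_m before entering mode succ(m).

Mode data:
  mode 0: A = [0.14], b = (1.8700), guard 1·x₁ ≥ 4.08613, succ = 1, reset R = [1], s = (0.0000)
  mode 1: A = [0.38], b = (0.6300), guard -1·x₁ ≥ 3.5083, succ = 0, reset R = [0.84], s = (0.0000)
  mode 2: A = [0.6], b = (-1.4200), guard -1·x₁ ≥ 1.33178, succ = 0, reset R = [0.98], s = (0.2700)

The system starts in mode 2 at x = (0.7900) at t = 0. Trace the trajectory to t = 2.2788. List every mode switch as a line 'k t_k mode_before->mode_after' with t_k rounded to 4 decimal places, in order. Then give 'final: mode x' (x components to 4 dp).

1 1.4210 2->0
final: 0 0.5371

Mode 2: guard c·x = 1.3318 hit at Δt = 1.4210 (t = 1.4210), x⁻ = (-1.3318) → reset → x⁺ = (-1.0351), jump to mode 0
Mode 0: flow for 0.8578 to horizon, guard not reached → x = (0.5371)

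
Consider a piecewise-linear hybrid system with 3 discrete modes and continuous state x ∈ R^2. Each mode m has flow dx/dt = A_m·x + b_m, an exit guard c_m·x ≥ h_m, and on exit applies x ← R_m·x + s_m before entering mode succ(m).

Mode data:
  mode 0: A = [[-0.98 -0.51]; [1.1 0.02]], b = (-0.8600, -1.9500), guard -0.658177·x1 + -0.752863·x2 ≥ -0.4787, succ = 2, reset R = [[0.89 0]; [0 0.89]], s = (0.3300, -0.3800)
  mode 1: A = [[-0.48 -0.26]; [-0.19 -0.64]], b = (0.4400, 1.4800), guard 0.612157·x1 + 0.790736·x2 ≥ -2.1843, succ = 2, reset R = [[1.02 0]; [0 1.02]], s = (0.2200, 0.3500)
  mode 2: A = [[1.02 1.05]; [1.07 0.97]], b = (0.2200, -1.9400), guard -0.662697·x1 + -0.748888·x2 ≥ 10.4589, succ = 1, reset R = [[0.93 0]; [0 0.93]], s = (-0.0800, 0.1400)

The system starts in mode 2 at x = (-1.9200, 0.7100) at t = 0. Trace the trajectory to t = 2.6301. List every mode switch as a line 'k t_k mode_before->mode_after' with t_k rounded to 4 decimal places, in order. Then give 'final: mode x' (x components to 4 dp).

Mode 2: guard c·x = 10.4589 hit at Δt = 0.9844 (t = 0.9844), x⁻ = (-7.6705, -7.1782) → reset → x⁺ = (-7.2136, -6.5357), jump to mode 1
Mode 1: guard c·x = -2.1843 hit at Δt = 1.3391 (t = 2.3235), x⁻ = (-2.6324, -0.7245) → reset → x⁺ = (-2.4650, -0.3890), jump to mode 2
Mode 2: flow for 0.3066 to horizon, guard not reached → x = (-3.7596, -2.3606)

1 0.9844 2->1
2 2.3235 1->2
final: 2 -3.7596 -2.3606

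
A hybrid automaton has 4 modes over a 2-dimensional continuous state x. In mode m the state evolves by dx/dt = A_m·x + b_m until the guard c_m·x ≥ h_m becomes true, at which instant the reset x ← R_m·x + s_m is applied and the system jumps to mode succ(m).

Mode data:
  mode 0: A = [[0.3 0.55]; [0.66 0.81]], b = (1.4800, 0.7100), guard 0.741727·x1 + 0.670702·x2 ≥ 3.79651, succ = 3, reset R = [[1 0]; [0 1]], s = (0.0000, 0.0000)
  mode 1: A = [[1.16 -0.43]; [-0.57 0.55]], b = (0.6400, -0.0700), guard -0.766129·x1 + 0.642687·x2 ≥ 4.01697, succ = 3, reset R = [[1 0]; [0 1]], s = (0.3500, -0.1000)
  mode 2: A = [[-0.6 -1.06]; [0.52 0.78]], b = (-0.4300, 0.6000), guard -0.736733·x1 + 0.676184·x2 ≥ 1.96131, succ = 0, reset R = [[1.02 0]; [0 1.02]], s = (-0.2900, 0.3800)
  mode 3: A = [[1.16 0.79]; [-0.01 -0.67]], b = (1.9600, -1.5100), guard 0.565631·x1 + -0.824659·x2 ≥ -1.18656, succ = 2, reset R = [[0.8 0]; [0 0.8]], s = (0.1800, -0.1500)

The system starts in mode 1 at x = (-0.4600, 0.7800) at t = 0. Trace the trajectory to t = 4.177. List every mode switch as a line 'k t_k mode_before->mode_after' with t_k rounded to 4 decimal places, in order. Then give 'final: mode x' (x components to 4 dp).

Mode 1: guard c·x = 4.0170 hit at Δt = 1.5987 (t = 1.5987), x⁻ = (-2.6242, 3.1220) → reset → x⁺ = (-2.2742, 3.0220), jump to mode 3
Mode 3: guard c·x = -1.1866 hit at Δt = 0.8492 (t = 2.4479), x⁻ = (-1.0145, 0.7430) → reset → x⁺ = (-0.6316, 0.4444), jump to mode 2
Mode 2: guard c·x = 1.9613 hit at Δt = 1.1603 (t = 3.6082), x⁻ = (-1.4704, 1.2985) → reset → x⁺ = (-1.7898, 1.7045), jump to mode 0
Mode 0: flow for 0.5688 to horizon, guard not reached → x = (-0.4963, 2.6264)

1 1.5987 1->3
2 2.4479 3->2
3 3.6082 2->0
final: 0 -0.4963 2.6264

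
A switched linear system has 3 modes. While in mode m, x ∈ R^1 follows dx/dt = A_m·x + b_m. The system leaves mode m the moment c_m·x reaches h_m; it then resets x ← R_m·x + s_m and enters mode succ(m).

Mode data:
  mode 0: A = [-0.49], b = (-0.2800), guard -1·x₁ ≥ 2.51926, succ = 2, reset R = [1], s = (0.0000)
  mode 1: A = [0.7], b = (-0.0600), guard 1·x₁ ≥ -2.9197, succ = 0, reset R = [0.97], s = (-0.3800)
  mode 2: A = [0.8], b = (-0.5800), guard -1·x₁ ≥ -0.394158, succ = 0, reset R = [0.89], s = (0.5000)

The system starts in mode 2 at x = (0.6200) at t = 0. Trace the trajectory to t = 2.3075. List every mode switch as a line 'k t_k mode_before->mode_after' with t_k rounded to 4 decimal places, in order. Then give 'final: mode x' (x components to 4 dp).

1 1.4346 2->0
final: 0 0.3559

Mode 2: guard c·x = -0.3942 hit at Δt = 1.4346 (t = 1.4346), x⁻ = (0.3942) → reset → x⁺ = (0.8508), jump to mode 0
Mode 0: flow for 0.8729 to horizon, guard not reached → x = (0.3559)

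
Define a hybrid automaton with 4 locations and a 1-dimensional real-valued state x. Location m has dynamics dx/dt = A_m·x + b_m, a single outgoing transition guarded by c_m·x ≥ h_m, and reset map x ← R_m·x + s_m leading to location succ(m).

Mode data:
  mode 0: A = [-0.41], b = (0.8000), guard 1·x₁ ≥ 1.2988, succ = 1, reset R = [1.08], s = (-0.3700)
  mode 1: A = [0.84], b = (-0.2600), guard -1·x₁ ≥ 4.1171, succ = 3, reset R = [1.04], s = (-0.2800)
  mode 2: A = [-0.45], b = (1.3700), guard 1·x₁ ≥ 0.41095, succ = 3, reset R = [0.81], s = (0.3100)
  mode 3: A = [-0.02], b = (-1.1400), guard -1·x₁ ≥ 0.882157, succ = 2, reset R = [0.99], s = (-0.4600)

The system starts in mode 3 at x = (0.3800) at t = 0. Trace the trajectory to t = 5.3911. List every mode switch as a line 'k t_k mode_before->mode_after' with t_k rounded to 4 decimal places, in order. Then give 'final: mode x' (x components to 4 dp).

Mode 3: guard c·x = 0.8822 hit at Δt = 1.1121 (t = 1.1121), x⁻ = (-0.8822) → reset → x⁺ = (-1.3333), jump to mode 2
Mode 2: guard c·x = 0.4109 hit at Δt = 1.1294 (t = 2.2415), x⁻ = (0.4109) → reset → x⁺ = (0.6429), jump to mode 3
Mode 3: guard c·x = 0.8822 hit at Δt = 1.3406 (t = 3.5821), x⁻ = (-0.8822) → reset → x⁺ = (-1.3333), jump to mode 2
Mode 2: guard c·x = 0.4109 hit at Δt = 1.1294 (t = 4.7115), x⁻ = (0.4109) → reset → x⁺ = (0.6429), jump to mode 3
Mode 3: flow for 0.6796 to horizon, guard not reached → x = (-0.1353)

1 1.1121 3->2
2 2.2415 2->3
3 3.5821 3->2
4 4.7115 2->3
final: 3 -0.1353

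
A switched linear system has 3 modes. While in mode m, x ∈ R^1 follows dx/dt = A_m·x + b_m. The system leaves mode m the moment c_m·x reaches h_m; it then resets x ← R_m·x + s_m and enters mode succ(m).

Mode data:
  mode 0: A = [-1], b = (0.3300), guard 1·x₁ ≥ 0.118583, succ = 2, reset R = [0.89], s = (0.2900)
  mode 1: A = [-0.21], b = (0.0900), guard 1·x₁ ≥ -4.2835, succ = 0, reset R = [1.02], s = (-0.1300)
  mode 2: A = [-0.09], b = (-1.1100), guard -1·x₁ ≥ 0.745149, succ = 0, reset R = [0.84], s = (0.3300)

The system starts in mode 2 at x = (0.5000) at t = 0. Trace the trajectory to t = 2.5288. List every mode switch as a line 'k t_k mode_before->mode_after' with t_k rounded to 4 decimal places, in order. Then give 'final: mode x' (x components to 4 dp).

1 1.1340 2->0
2 2.2194 0->2
final: 2 0.0460

Mode 2: guard c·x = 0.7451 hit at Δt = 1.1340 (t = 1.1340), x⁻ = (-0.7451) → reset → x⁺ = (-0.2959), jump to mode 0
Mode 0: guard c·x = 0.1186 hit at Δt = 1.0854 (t = 2.2194), x⁻ = (0.1186) → reset → x⁺ = (0.3955), jump to mode 2
Mode 2: flow for 0.3094 to horizon, guard not reached → x = (0.0460)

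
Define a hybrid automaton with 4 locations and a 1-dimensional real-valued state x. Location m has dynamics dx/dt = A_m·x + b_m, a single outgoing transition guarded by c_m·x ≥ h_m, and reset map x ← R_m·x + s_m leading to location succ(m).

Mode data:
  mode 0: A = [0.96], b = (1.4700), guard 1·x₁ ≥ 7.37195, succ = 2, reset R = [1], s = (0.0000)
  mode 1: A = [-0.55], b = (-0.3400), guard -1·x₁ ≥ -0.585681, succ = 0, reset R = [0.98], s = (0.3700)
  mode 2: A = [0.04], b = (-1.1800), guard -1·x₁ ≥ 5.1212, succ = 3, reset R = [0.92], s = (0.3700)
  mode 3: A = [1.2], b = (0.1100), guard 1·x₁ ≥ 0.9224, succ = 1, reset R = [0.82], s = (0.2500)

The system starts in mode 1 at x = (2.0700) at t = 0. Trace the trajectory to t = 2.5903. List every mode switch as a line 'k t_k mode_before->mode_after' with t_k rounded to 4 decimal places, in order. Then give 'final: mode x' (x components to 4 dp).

Mode 1: guard c·x = -0.5857 hit at Δt = 1.4606 (t = 1.4606), x⁻ = (0.5857) → reset → x⁺ = (0.9440), jump to mode 0
Mode 0: flow for 1.1297 to horizon, guard not reached → x = (5.7904)

1 1.4606 1->0
final: 0 5.7904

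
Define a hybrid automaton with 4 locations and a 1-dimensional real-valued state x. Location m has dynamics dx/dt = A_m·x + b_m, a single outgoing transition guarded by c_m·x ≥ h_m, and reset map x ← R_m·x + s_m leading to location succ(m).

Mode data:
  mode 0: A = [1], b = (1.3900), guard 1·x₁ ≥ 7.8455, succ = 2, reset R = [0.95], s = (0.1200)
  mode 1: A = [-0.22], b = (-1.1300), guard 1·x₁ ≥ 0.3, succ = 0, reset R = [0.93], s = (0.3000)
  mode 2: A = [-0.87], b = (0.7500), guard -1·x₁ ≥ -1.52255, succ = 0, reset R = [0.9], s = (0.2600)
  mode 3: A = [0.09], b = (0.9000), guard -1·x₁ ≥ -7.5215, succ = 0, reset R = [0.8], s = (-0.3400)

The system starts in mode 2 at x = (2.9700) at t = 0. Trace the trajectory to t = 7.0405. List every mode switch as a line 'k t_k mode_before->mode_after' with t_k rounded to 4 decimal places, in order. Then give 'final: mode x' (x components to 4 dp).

1 1.3339 2->0
2 2.4516 0->2
3 5.1166 2->0
4 6.2343 0->2
final: 2 4.1901

Mode 2: guard c·x = -1.5226 hit at Δt = 1.3339 (t = 1.3339), x⁻ = (1.5226) → reset → x⁺ = (1.6303), jump to mode 0
Mode 0: guard c·x = 7.8455 hit at Δt = 1.1177 (t = 2.4516), x⁻ = (7.8455) → reset → x⁺ = (7.5732), jump to mode 2
Mode 2: guard c·x = -1.5226 hit at Δt = 2.6650 (t = 5.1166), x⁻ = (1.5225) → reset → x⁺ = (1.6303), jump to mode 0
Mode 0: guard c·x = 7.8455 hit at Δt = 1.1177 (t = 6.2343), x⁻ = (7.8455) → reset → x⁺ = (7.5732), jump to mode 2
Mode 2: flow for 0.8062 to horizon, guard not reached → x = (4.1901)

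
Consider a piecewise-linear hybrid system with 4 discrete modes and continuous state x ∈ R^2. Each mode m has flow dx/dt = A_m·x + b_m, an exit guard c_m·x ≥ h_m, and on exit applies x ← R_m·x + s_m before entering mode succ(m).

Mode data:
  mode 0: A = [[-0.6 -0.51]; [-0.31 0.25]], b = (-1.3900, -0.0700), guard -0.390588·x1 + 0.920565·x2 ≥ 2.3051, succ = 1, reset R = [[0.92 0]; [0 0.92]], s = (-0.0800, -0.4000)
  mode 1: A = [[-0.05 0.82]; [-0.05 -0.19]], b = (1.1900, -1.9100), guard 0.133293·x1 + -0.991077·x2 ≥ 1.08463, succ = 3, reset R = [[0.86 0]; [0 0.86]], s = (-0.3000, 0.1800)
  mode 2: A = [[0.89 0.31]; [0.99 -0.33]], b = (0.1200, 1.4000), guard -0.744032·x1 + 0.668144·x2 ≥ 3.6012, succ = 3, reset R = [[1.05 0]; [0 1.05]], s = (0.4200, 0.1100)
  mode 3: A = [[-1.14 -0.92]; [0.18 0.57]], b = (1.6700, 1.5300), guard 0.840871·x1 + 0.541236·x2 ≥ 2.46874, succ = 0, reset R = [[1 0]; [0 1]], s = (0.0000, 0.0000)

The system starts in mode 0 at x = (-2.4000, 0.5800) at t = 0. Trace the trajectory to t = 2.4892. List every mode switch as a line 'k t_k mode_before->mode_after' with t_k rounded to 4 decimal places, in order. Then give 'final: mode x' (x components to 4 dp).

1 0.8206 0->1
2 2.0120 1->3
final: 3 0.0301 -0.4152

Mode 0: guard c·x = 2.3051 hit at Δt = 0.8206 (t = 0.8206), x⁻ = (-2.6925, 1.3616) → reset → x⁺ = (-2.5571, 0.8527), jump to mode 1
Mode 1: guard c·x = 1.0846 hit at Δt = 1.1914 (t = 2.0120), x⁻ = (-1.2704, -1.2653) → reset → x⁺ = (-1.3926, -0.9081), jump to mode 3
Mode 3: flow for 0.4772 to horizon, guard not reached → x = (0.0301, -0.4152)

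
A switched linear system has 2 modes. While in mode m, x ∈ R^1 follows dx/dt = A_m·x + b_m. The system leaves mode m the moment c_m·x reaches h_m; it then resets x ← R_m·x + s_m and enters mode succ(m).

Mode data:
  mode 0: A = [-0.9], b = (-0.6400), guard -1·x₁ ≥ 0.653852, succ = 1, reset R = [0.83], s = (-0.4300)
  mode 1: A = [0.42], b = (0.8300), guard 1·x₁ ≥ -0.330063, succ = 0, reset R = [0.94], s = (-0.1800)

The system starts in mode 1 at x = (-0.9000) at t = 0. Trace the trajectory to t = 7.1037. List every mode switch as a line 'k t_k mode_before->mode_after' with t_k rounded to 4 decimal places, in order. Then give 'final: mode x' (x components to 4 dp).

Mode 1: guard c·x = -0.3301 hit at Δt = 1.0119 (t = 1.0119), x⁻ = (-0.3301) → reset → x⁺ = (-0.4903), jump to mode 0
Mode 0: guard c·x = 0.6539 hit at Δt = 1.4999 (t = 2.5118), x⁻ = (-0.6539) → reset → x⁺ = (-0.9727), jump to mode 1
Mode 1: guard c·x = -0.3301 hit at Δt = 1.1784 (t = 3.6902), x⁻ = (-0.3301) → reset → x⁺ = (-0.4903), jump to mode 0
Mode 0: guard c·x = 0.6539 hit at Δt = 1.4999 (t = 5.1901), x⁻ = (-0.6539) → reset → x⁺ = (-0.9727), jump to mode 1
Mode 1: guard c·x = -0.3301 hit at Δt = 1.1784 (t = 6.3685), x⁻ = (-0.3301) → reset → x⁺ = (-0.4903), jump to mode 0
Mode 0: flow for 0.7352 to horizon, guard not reached → x = (-0.5972)

1 1.0119 1->0
2 2.5118 0->1
3 3.6902 1->0
4 5.1901 0->1
5 6.3685 1->0
final: 0 -0.5972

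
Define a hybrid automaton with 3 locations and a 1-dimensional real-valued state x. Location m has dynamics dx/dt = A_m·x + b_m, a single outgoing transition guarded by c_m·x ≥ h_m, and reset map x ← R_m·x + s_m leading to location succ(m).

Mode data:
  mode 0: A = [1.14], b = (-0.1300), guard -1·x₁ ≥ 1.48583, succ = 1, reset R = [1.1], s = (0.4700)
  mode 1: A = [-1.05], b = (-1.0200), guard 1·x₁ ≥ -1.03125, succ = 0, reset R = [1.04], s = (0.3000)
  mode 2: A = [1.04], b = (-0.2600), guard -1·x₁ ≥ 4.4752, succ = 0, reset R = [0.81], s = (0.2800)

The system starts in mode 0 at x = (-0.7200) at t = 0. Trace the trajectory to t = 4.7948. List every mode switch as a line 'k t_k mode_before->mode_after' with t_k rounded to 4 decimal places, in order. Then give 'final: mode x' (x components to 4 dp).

1 0.5714 0->1
2 1.6869 1->0
3 2.2047 0->1
4 3.3202 1->0
5 3.8381 0->1
final: 1 -1.0421

Mode 0: guard c·x = 1.4858 hit at Δt = 0.5714 (t = 0.5714), x⁻ = (-1.4858) → reset → x⁺ = (-1.1644), jump to mode 1
Mode 1: guard c·x = -1.0312 hit at Δt = 1.1155 (t = 1.6869), x⁻ = (-1.0313) → reset → x⁺ = (-0.7725), jump to mode 0
Mode 0: guard c·x = 1.4858 hit at Δt = 0.5179 (t = 2.2047), x⁻ = (-1.4858) → reset → x⁺ = (-1.1644), jump to mode 1
Mode 1: guard c·x = -1.0312 hit at Δt = 1.1155 (t = 3.3202), x⁻ = (-1.0312) → reset → x⁺ = (-0.7725), jump to mode 0
Mode 0: guard c·x = 1.4858 hit at Δt = 0.5179 (t = 3.8381), x⁻ = (-1.4858) → reset → x⁺ = (-1.1644), jump to mode 1
Mode 1: flow for 0.9567 to horizon, guard not reached → x = (-1.0421)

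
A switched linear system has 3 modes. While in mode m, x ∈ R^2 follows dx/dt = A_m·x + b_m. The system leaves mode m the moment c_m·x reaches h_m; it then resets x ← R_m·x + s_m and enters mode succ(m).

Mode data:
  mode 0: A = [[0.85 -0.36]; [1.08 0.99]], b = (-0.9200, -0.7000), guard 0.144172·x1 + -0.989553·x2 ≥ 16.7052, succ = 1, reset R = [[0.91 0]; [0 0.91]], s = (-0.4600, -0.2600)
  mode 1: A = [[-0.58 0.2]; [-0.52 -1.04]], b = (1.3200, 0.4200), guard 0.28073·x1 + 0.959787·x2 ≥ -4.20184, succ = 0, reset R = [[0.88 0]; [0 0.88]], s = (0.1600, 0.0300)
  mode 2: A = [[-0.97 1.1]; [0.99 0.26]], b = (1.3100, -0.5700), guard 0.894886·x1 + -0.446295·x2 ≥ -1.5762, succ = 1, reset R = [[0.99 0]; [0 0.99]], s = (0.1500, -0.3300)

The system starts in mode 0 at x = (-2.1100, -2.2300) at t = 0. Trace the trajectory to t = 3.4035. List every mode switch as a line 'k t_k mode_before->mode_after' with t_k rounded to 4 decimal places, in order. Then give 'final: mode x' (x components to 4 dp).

1 1.2699 0->1
2 2.3950 1->0
final: 0 -0.8258 -13.0910

Mode 0: guard c·x = 16.7052 hit at Δt = 1.2699 (t = 1.2699), x⁻ = (-2.6851, -17.2728) → reset → x⁺ = (-2.9034, -15.9782), jump to mode 1
Mode 1: guard c·x = -4.2018 hit at Δt = 1.1251 (t = 2.3950), x⁻ = (-1.7556, -3.8644) → reset → x⁺ = (-1.3849, -3.3707), jump to mode 0
Mode 0: flow for 1.0085 to horizon, guard not reached → x = (-0.8258, -13.0910)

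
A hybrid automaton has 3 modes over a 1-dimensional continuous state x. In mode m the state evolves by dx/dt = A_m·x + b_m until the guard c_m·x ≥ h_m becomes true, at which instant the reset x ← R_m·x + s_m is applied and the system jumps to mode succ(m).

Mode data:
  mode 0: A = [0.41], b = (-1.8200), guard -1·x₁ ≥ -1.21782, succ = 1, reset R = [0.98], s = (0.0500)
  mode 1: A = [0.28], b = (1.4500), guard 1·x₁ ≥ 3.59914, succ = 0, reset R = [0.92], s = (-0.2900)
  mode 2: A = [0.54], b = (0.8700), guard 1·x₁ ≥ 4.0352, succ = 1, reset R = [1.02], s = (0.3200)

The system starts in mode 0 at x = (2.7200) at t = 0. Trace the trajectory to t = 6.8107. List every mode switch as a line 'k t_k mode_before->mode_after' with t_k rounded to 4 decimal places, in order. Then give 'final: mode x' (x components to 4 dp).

1 1.5317 0->1
2 2.6477 1->0
3 4.6493 0->1
4 5.7653 1->0
final: 0 2.2625

Mode 0: guard c·x = -1.2178 hit at Δt = 1.5317 (t = 1.5317), x⁻ = (1.2178) → reset → x⁺ = (1.2435), jump to mode 1
Mode 1: guard c·x = 3.5991 hit at Δt = 1.1160 (t = 2.6477), x⁻ = (3.5991) → reset → x⁺ = (3.0212), jump to mode 0
Mode 0: guard c·x = -1.2178 hit at Δt = 2.0016 (t = 4.6493), x⁻ = (1.2178) → reset → x⁺ = (1.2435), jump to mode 1
Mode 1: guard c·x = 3.5991 hit at Δt = 1.1160 (t = 5.7653), x⁻ = (3.5991) → reset → x⁺ = (3.0212), jump to mode 0
Mode 0: flow for 1.0454 to horizon, guard not reached → x = (2.2625)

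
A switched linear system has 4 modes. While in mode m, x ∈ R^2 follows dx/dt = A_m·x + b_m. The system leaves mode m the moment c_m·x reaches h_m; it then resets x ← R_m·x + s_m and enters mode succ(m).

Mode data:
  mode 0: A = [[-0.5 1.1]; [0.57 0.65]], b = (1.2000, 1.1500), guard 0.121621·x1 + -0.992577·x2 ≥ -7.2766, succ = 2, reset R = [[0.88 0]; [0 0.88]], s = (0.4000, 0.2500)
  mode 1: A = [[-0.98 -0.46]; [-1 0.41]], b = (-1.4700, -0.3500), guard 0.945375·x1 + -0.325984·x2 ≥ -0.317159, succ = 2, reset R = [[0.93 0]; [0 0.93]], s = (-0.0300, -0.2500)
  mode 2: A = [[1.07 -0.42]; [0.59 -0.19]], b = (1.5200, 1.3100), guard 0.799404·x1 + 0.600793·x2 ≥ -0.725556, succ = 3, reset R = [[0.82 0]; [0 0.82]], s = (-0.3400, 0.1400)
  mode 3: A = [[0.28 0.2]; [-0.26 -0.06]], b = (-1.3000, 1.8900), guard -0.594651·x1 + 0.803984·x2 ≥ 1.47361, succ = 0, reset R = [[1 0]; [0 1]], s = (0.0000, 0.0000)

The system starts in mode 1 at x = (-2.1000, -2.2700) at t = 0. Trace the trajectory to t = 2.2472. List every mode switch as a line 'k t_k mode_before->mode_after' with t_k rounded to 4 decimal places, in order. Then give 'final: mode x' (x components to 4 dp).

1 1.2839 1->2
2 1.8786 2->3
final: 3 -0.8845 -0.1307

Mode 1: guard c·x = -0.3172 hit at Δt = 1.2839 (t = 1.2839), x⁻ = (-1.0056, -1.9434) → reset → x⁺ = (-0.9652, -2.0574), jump to mode 2
Mode 2: guard c·x = -0.7256 hit at Δt = 0.5947 (t = 1.8786), x⁻ = (0.0417, -1.2631) → reset → x⁺ = (-0.3058, -0.8958), jump to mode 3
Mode 3: flow for 0.3686 to horizon, guard not reached → x = (-0.8845, -0.1307)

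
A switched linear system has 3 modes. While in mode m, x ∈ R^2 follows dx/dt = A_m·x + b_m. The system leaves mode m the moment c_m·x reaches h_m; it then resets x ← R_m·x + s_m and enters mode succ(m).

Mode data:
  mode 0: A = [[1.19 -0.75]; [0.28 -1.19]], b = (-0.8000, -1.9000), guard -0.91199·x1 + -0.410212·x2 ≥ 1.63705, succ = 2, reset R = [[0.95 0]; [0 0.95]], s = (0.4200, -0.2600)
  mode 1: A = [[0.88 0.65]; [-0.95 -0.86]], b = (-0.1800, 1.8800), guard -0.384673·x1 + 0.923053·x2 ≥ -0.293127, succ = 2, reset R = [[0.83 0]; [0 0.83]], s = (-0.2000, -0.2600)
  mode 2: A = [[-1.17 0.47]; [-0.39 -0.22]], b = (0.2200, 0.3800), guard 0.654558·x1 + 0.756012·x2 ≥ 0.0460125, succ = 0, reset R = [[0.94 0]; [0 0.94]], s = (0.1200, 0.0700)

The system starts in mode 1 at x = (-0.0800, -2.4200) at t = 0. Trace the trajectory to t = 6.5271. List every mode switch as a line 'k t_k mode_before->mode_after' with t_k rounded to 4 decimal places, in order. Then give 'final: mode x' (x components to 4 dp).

1 0.4813 1->2
2 2.0091 2->0
3 3.6001 0->2
4 6.2169 2->0
final: 0 -0.0444 -0.4178

Mode 1: guard c·x = -0.2931 hit at Δt = 0.4813 (t = 0.4813), x⁻ = (-0.8435, -0.6691) → reset → x⁺ = (-0.9001, -0.8154), jump to mode 2
Mode 2: guard c·x = 0.0460 hit at Δt = 1.5278 (t = 2.0091), x⁻ = (-0.0490, 0.1033) → reset → x⁺ = (0.0739, 0.1671), jump to mode 0
Mode 0: guard c·x = 1.6370 hit at Δt = 1.5910 (t = 3.6001), x⁻ = (-1.1354, -1.4664) → reset → x⁺ = (-0.6587, -1.6531), jump to mode 2
Mode 2: guard c·x = 0.0460 hit at Δt = 2.6168 (t = 6.2169), x⁻ = (0.0283, 0.0364) → reset → x⁺ = (0.1466, 0.1042), jump to mode 0
Mode 0: flow for 0.3102 to horizon, guard not reached → x = (-0.0444, -0.4178)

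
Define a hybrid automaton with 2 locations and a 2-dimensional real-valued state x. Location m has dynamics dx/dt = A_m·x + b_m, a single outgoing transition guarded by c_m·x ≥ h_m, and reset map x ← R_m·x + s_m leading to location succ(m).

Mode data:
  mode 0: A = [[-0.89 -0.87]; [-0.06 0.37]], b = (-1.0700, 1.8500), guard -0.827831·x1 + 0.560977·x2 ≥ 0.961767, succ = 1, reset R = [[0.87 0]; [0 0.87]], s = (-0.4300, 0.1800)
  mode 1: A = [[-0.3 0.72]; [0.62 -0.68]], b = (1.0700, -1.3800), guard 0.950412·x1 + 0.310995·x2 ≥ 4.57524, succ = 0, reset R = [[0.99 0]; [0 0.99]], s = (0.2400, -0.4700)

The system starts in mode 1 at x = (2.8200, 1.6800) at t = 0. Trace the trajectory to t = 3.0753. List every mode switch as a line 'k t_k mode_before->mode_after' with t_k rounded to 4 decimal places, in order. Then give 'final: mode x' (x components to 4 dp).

1 1.4505 1->0
2 2.2111 0->1
final: 1 1.9132 1.0812

Mode 1: guard c·x = 4.5752 hit at Δt = 1.4505 (t = 1.4505), x⁻ = (4.3228, 1.5010) → reset → x⁺ = (4.5196, 1.0160), jump to mode 0
Mode 0: guard c·x = 0.9618 hit at Δt = 0.7606 (t = 2.2111), x⁻ = (0.7583, 2.8334) → reset → x⁺ = (0.2297, 2.6451), jump to mode 1
Mode 1: flow for 0.8642 to horizon, guard not reached → x = (1.9132, 1.0812)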